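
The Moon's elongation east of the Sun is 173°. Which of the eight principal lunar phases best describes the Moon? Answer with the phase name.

full moon

173° lies in the full moon sector of the 8-phase cycle.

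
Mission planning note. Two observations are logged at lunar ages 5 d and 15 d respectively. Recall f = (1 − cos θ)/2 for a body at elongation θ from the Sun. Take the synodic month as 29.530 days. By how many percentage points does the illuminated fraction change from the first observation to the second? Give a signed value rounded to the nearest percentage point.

+74 pp

First observation: θ = 360°·5/29.530 = 61.0°, so f = 0.257.
Second observation: θ = 182.9°, f = 0.999.
Δf = 0.999 − 0.257 = +0.742, i.e. +74 pp.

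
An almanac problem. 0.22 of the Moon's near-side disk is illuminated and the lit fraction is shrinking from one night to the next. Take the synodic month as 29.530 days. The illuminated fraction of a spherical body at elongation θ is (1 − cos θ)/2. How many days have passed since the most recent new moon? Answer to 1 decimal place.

24.9 days

From f = (1 − cos θ)/2: cos θ = 1 − 2×0.22 = 0.560; arccos → 55.9°.
Waning ⇒ past full, so θ = 360° − 55.9° = 304.1°.
That fraction of the synodic month is 304.1/360 × 29.530 d ≈ 24.94 d.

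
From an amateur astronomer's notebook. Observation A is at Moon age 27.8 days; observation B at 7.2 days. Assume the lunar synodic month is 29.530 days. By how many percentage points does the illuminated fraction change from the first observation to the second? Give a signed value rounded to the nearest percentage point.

+45 percentage points

θ₁ = 360° × 27.8/29.530 = 338.9°, f₁ = (1 − cos θ₁)/2 = 0.033.
θ₂ = 360° × 7.2/29.530 = 87.8°, f₂ = (1 − cos θ₂)/2 = 0.481.
Change = f₂ − f₁ = +0.447 → +45 percentage points.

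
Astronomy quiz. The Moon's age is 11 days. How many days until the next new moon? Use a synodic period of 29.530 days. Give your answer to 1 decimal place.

18.5 days

The next new moon completes the synodic month: 29.530 − 11 = 18.530 days.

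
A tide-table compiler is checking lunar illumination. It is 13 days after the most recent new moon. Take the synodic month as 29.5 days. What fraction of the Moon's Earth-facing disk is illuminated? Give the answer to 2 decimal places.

The Moon has covered 13/29.5 of its cycle, so θ ≈ 360° × 13/29.5 = 158.6°.
cos 158.6° = (-0.931), so f = (1 − (-0.931))/2 = 0.966.

0.97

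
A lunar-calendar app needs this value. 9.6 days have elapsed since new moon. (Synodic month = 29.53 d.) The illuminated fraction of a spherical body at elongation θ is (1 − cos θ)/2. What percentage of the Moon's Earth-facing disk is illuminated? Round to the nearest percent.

73%

The Moon has covered 9.6/29.53 of its cycle, so θ ≈ 360° × 9.6/29.53 = 117.0°.
Illuminated fraction = (1 − cos 117.0°)/2 = (1 − (-0.455))/2 ≈ 0.727, so 73%.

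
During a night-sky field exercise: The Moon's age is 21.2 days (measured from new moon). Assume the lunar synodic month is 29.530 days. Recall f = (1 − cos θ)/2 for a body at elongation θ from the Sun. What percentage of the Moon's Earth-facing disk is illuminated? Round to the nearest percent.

Phase angle: θ = 360°·(21.2 d)/(29.530 d) = 258.4°.
cos 258.4° = (-0.200), so f = (1 − (-0.200))/2 = 0.600, so 60%.

60%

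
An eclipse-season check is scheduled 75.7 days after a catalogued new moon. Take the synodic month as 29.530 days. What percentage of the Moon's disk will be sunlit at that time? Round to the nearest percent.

96%

75.7 d spans 2 complete synodic months (2 × 29.530 = 59.06 d) plus 16.64 d.
The Moon has covered 16.64/29.530 of its cycle, so θ ≈ 360° × 16.64/29.530 = 202.9°.
cos 202.9° = (-0.921), so f = (1 − (-0.921))/2 = 0.961, so 96%.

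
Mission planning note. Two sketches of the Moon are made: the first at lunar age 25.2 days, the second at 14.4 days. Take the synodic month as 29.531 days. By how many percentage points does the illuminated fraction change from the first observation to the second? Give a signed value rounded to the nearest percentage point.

+80 pp

First observation: θ = 360°·25.2/29.531 = 307.2°, so f = 0.198.
Second observation: θ = 175.5°, f = 0.998.
Δf = 0.998 − 0.198 = +0.801, i.e. +80 pp.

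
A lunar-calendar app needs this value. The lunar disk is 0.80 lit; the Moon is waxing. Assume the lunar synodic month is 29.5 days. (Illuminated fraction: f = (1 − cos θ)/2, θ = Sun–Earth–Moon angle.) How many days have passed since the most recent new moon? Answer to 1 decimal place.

cos θ = 1 − 2f = -0.600, giving a principal value of 126.9°.
The Moon is waxing (0°–180°), so θ = 126.9° directly.
At 360°/29.5 d per day, 126.9° corresponds to 10.40 days.

10.4 days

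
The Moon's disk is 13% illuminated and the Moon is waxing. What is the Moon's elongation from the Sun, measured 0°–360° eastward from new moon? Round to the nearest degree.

42°

Invert f = (1 − cos θ)/2 to get cos θ = 1 − 2(0.13) = 0.740, hence θ₀ = arccos 0.740 = 42.3°.
The Moon is waxing (0°–180°), so θ = 42.3° directly.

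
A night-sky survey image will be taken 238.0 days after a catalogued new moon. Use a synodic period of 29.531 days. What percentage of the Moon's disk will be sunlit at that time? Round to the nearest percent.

238.0 d spans 8 complete synodic months (8 × 29.531 = 236.25 d) plus 1.75 d.
Phase angle: θ = 360°·(1.75 d)/(29.531 d) = 21.4°.
Illuminated fraction = (1 − cos 21.4°)/2 = (1 − 0.931)/2 ≈ 0.034, so 3%.

3%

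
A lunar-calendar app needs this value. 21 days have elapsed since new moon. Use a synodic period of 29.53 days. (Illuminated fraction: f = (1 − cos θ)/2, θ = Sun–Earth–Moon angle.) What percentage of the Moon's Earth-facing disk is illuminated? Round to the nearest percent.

The Moon has covered 21/29.53 of its cycle, so θ ≈ 360° × 21/29.53 = 256.0°.
cos 256.0° = (-0.242), so f = (1 − (-0.242))/2 = 0.621, so 62%.

62%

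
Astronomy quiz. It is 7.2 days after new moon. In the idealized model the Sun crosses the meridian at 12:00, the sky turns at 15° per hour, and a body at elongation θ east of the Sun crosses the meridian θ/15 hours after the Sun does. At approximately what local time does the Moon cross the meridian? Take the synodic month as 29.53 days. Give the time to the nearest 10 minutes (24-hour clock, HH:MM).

Elongation θ = 360° × 7.2/29.53 ≈ 87.8°.
At 15° of sky rotation per hour, 87.8° corresponds to a 5.85 h lag.
12:00 + 5.852 h ≈ 17:51 → 17:50 to the nearest ten minutes.

17:50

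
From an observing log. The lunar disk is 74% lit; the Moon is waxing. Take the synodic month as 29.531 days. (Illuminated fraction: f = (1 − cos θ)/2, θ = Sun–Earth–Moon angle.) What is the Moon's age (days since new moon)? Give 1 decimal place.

9.7 days

Invert f = (1 − cos θ)/2 to get cos θ = 1 − 2(0.74) = -0.480, hence θ₀ = arccos -0.480 = 118.7°.
Before full moon the principal value applies: θ = 118.7°.
That fraction of the synodic month is 118.7/360 × 29.531 d ≈ 9.74 d.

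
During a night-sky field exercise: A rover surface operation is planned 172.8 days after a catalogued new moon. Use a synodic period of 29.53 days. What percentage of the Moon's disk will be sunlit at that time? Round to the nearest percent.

20%

172.8 d spans 5 complete synodic months (5 × 29.53 = 147.65 d) plus 25.15 d.
Phase angle: θ = 360°·(25.15 d)/(29.53 d) = 306.6°.
Illuminated fraction = (1 − cos 306.6°)/2 = (1 − 0.596)/2 ≈ 0.202, so 20%.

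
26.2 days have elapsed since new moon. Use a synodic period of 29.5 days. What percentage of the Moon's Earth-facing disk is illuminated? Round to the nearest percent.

The Moon has covered 26.2/29.5 of its cycle, so θ ≈ 360° × 26.2/29.5 = 319.7°.
With cos θ = 0.763, the lit fraction is (1 − 0.763)/2 ≈ 0.119, so 12%.

12%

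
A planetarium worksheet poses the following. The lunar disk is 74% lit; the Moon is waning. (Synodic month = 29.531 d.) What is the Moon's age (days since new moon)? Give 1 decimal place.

19.8 days

Invert f = (1 − cos θ)/2 to get cos θ = 1 − 2(0.74) = -0.480, hence θ₀ = arccos -0.480 = 118.7°.
Waning ⇒ past full, so θ = 360° − 118.7° = 241.3°.
At 360°/29.531 d per day, 241.3° corresponds to 19.80 days.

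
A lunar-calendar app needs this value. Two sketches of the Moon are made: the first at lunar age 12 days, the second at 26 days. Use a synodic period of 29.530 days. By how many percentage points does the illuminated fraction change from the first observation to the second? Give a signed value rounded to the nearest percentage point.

-78 percentage points

First observation: θ = 360°·12/29.530 = 146.3°, so f = 0.916.
Second observation: θ = 317.0°, f = 0.135.
Δf = 0.135 − 0.916 = -0.781, i.e. -78 pp.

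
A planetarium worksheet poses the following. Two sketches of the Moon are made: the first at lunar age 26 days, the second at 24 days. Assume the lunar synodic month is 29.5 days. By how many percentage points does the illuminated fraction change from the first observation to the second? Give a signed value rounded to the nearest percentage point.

+17 percentage points

First observation: θ = 360°·26/29.5 = 317.3°, so f = 0.133.
Second observation: θ = 292.9°, f = 0.306.
Δf = 0.306 − 0.133 = +0.173, i.e. +17 pp.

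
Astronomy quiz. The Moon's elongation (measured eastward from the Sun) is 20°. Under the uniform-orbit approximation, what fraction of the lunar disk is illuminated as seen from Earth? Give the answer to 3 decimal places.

0.030

Half-versine of 20°: (1 − 0.940)/2 = 0.030.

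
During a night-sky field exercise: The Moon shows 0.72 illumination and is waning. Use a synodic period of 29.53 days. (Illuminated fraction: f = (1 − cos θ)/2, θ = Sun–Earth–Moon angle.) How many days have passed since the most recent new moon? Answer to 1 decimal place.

Invert f = (1 − cos θ)/2 to get cos θ = 1 − 2(0.72) = -0.440, hence θ₀ = arccos -0.440 = 116.1°.
Waning ⇒ past full, so θ = 360° − 116.1° = 243.9°.
At 360°/29.53 d per day, 243.9° corresponds to 20.01 days.

20.0 days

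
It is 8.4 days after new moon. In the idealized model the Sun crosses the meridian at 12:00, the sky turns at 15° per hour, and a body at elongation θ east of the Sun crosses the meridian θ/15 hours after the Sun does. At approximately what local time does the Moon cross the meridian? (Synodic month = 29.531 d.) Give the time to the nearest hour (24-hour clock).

19:00

Phase angle: θ = 360°·(8.4 d)/(29.531 d) = 102.4°.
Delay after the Sun = 102.4° / (15°/h) ≈ 6.83 h.
12:00 + 6.83 h ≈ 18:50 → 19:00 to the nearest hour.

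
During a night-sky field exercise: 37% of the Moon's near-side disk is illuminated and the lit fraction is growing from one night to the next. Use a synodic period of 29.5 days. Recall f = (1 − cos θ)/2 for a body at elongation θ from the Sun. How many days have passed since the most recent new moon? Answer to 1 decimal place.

Invert f = (1 − cos θ)/2 to get cos θ = 1 − 2(0.37) = 0.260, hence θ₀ = arccos 0.260 = 74.9°.
Waxing ⇒ before full, so θ = 74.9°.
At 360°/29.5 d per day, 74.9° corresponds to 6.14 days.

6.1 days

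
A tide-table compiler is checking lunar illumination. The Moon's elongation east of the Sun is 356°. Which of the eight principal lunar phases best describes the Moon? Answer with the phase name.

new moon

The new moon sector spans roughly -22°–22°; 356° falls inside it.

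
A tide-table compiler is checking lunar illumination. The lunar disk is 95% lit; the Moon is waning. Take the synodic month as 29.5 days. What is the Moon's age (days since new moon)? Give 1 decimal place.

16.9 days

cos θ = 1 − 2f = -0.900, giving a principal value of 154.2°.
A waning Moon lies in 180°–360°, so θ = 360° − 154.2° = 205.8°.
Age = 29.5 × 205.8°/360° ≈ 16.87 days.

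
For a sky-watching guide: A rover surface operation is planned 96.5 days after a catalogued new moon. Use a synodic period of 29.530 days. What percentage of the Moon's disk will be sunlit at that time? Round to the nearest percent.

96.5 d spans 3 complete synodic months (3 × 29.530 = 88.59 d) plus 7.91 d.
Phase angle: θ = 360°·(7.91 d)/(29.530 d) = 96.4°.
With cos θ = (-0.112), the lit fraction is (1 − (-0.112))/2 ≈ 0.556, so 56%.

56%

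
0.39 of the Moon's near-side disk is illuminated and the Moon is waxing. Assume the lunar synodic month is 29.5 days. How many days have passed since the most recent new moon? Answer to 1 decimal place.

6.3 days

From f = (1 − cos θ)/2: cos θ = 1 − 2×0.39 = 0.220; arccos → 77.3°.
Waxing ⇒ before full, so θ = 77.3°.
Age = 29.5 × 77.3°/360° ≈ 6.33 days.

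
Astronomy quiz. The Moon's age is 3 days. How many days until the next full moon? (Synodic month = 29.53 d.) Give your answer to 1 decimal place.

11.8 days

Full moon is 0.5 of the way through the cycle: age 0.5 × 29.53 = 14.765 d.
So 11.765 days remain (14.765 − 3).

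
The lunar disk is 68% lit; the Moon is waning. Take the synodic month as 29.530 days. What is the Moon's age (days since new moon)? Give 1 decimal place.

20.4 days

cos θ = 1 − 2f = -0.360, giving a principal value of 111.1°.
A waning Moon lies in 180°–360°, so θ = 360° − 111.1° = 248.9°.
Age = 29.530 × 248.9°/360° ≈ 20.42 days.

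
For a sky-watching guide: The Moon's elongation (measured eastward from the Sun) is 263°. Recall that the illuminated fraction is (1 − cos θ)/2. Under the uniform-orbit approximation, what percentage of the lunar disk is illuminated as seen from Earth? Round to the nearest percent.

cos 263° = (-0.122), so f = (1 − (-0.122))/2 = 0.561, i.e. 56%.

56%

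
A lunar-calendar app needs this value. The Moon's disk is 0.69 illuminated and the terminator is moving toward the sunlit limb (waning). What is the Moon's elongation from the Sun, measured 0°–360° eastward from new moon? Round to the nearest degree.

From f = (1 − cos θ)/2: cos θ = 1 − 2×0.69 = -0.380; arccos → 112.3°.
A waning Moon lies in 180°–360°, so θ = 360° − 112.3° = 247.7°.

248°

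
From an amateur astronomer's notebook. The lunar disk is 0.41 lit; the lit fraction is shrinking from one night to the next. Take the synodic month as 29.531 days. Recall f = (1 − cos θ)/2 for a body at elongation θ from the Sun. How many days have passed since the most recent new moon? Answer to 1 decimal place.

23.0 days

From f = (1 − cos θ)/2: cos θ = 1 − 2×0.41 = 0.180; arccos → 79.6°.
Waning ⇒ past full, so θ = 360° − 79.6° = 280.4°.
At 360°/29.531 d per day, 280.4° corresponds to 23.00 days.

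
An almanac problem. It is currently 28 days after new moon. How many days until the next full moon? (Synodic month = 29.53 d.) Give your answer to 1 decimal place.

16.3 days

Full moon occurs at elongation 180°, i.e. at age 29.53 × 180/360 = 14.765 d.
Already past this cycle's full moon; the next is at 14.765 + 29.53 = 44.295 d, so 44.295 − 28 = 16.295 days.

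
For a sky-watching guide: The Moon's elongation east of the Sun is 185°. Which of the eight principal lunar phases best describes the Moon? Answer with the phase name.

full moon

185° lies in the full moon sector of the 8-phase cycle.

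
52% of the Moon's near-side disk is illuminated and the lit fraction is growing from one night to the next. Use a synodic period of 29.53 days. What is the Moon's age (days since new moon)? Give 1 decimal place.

From f = (1 − cos θ)/2: cos θ = 1 − 2×0.52 = -0.040; arccos → 92.3°.
The Moon is waxing (0°–180°), so θ = 92.3° directly.
Age = 29.53 × 92.3°/360° ≈ 7.57 days.

7.6 days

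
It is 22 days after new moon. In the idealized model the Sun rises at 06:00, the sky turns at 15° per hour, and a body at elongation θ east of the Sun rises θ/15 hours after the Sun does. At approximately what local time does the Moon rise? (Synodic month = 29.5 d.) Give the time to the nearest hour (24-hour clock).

00:00

Phase angle: θ = 360°·(22 d)/(29.5 d) = 268.5°.
At 15° of sky rotation per hour, 268.5° corresponds to a 17.90 h lag.
06:00 + 17.90 h ≈ 23:54 → 00:00 to the nearest hour.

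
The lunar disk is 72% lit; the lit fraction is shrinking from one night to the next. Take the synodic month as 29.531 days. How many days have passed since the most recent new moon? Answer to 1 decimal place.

20.0 days

cos θ = 1 − 2f = -0.440, giving a principal value of 116.1°.
Since the Moon is past full (waning), take the reflex angle: θ = 360° − 116.1° = 243.9°.
At 360°/29.531 d per day, 243.9° corresponds to 20.01 days.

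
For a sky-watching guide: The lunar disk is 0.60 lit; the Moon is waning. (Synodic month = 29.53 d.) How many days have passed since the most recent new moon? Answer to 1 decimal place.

21.2 days

From f = (1 − cos θ)/2: cos θ = 1 − 2×0.60 = -0.200; arccos → 101.5°.
Since the Moon is past full (waning), take the reflex angle: θ = 360° − 101.5° = 258.5°.
That fraction of the synodic month is 258.5/360 × 29.53 d ≈ 21.20 d.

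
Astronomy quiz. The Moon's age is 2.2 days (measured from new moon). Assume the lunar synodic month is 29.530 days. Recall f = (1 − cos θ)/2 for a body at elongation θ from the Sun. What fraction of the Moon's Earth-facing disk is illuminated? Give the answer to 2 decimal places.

Elongation θ = 360° × 2.2/29.530 ≈ 26.8°.
With cos θ = 0.892, the lit fraction is (1 − 0.892)/2 ≈ 0.054.

0.05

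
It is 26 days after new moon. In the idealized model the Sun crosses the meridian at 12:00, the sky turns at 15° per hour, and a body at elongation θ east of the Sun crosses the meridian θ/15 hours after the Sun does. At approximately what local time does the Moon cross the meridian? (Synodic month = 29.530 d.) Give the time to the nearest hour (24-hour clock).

09:00

Phase angle: θ = 360°·(26 d)/(29.530 d) = 317.0°.
The Moon trails the Sun by θ/15 = 317.0/15 ≈ 21.13 hours.
12:00 + 21.13 h ≈ 09:08 → 09:00 to the nearest hour.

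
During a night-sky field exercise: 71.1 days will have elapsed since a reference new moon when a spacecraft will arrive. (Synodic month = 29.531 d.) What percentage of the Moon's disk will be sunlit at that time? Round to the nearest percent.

71.1/29.531 = 2.408 lunations, so 2 complete cycles and 12.04 d into the next.
Phase angle: θ = 360°·(12.04 d)/(29.531 d) = 146.8°.
cos 146.8° = (-0.836), so f = (1 − (-0.836))/2 = 0.918, so 92%.

92%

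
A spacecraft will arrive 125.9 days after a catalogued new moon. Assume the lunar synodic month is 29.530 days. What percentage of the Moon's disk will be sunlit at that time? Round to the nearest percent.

54%

125.9/29.530 = 4.263 lunations, so 4 complete cycles and 7.78 d into the next.
Phase angle: θ = 360°·(7.78 d)/(29.530 d) = 94.8°.
cos 94.8° = (-0.084), so f = (1 − (-0.084))/2 = 0.542, so 54%.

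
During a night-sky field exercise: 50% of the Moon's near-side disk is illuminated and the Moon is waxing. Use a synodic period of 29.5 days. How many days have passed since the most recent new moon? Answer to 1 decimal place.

Invert f = (1 − cos θ)/2 to get cos θ = 1 − 2(0.50) = 0.000, hence θ₀ = arccos 0.000 = 90.0°.
Before full moon the principal value applies: θ = 90.0°.
At 360°/29.5 d per day, 90.0° corresponds to 7.38 days.

7.4 days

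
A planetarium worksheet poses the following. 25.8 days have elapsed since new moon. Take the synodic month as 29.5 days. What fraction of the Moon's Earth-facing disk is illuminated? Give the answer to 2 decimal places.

0.15

The Moon has covered 25.8/29.5 of its cycle, so θ ≈ 360° × 25.8/29.5 = 314.8°.
cos 314.8° = 0.705, so f = (1 − 0.705)/2 = 0.147.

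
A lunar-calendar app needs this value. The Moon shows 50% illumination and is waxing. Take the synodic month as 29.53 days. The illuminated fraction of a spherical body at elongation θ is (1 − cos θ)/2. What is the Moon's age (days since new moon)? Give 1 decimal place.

Invert f = (1 − cos θ)/2 to get cos θ = 1 − 2(0.50) = 0.000, hence θ₀ = arccos 0.000 = 90.0°.
Waxing ⇒ before full, so θ = 90.0°.
At 360°/29.53 d per day, 90.0° corresponds to 7.38 days.

7.4 days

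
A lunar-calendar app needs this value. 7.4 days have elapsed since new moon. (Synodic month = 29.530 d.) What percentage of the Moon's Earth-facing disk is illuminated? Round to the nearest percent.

50%

Elongation θ = 360° × 7.4/29.530 ≈ 90.2°.
cos 90.2° = (-0.004), so f = (1 − (-0.004))/2 = 0.502, so 50%.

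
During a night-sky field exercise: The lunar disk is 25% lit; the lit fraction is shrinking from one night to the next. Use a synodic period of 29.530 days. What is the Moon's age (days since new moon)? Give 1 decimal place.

24.6 days

From f = (1 − cos θ)/2: cos θ = 1 − 2×0.25 = 0.500; arccos → 60.0°.
Since the Moon is past full (waning), take the reflex angle: θ = 360° − 60.0° = 300.0°.
Age = 29.530 × 300.0°/360° ≈ 24.61 days.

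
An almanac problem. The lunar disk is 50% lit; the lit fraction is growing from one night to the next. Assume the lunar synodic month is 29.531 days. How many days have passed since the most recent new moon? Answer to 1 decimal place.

Invert f = (1 − cos θ)/2 to get cos θ = 1 − 2(0.50) = 0.000, hence θ₀ = arccos 0.000 = 90.0°.
Before full moon the principal value applies: θ = 90.0°.
At 360°/29.531 d per day, 90.0° corresponds to 7.38 days.

7.4 days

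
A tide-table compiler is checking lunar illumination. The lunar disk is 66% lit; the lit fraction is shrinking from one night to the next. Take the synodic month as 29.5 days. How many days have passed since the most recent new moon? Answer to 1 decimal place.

20.6 days

From f = (1 − cos θ)/2: cos θ = 1 − 2×0.66 = -0.320; arccos → 108.7°.
Since the Moon is past full (waning), take the reflex angle: θ = 360° − 108.7° = 251.3°.
Age = 29.5 × 251.3°/360° ≈ 20.60 days.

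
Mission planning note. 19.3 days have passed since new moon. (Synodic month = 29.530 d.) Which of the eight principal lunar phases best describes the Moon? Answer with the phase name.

θ ≈ 360° × 19.3/29.530 = 235°, which falls in the waning gibbous sector.

waning gibbous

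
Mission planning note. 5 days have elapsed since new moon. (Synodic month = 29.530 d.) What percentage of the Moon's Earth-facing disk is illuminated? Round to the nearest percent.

The Moon has covered 5/29.530 of its cycle, so θ ≈ 360° × 5/29.530 = 61.0°.
Illuminated fraction = (1 − cos 61.0°)/2 = (1 − 0.485)/2 ≈ 0.257, so 26%.

26%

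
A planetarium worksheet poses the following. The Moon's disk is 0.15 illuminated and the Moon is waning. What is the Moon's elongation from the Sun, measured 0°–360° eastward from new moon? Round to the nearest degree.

From f = (1 − cos θ)/2: cos θ = 1 − 2×0.15 = 0.700; arccos → 45.6°.
A waning Moon lies in 180°–360°, so θ = 360° − 45.6° = 314.4°.

314°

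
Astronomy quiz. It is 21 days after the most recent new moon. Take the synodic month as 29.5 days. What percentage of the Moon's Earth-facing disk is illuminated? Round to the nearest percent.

Elongation θ = 360° × 21/29.5 ≈ 256.3°.
Illuminated fraction = (1 − cos 256.3°)/2 = (1 − (-0.237))/2 ≈ 0.619, so 62%.

62%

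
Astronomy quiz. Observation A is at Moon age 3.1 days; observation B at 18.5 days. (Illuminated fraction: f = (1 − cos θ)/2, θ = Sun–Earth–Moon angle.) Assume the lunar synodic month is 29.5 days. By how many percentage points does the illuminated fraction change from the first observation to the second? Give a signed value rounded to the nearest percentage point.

First observation: θ = 360°·3.1/29.5 = 37.8°, so f = 0.105.
Second observation: θ = 225.8°, f = 0.849.
Δf = 0.849 − 0.105 = +0.744, i.e. +74 pp.

+74 pp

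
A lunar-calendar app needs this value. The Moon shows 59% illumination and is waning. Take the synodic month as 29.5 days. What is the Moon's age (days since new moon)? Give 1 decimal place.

cos θ = 1 − 2f = -0.180, giving a principal value of 100.4°.
A waning Moon lies in 180°–360°, so θ = 360° − 100.4° = 259.6°.
That fraction of the synodic month is 259.6/360 × 29.5 d ≈ 21.28 d.

21.3 days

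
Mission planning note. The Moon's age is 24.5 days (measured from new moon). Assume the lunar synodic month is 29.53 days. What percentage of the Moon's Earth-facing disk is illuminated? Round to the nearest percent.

26%

The Moon has covered 24.5/29.53 of its cycle, so θ ≈ 360° × 24.5/29.53 = 298.7°.
Illuminated fraction = (1 − cos 298.7°)/2 = (1 − 0.480)/2 ≈ 0.260, so 26%.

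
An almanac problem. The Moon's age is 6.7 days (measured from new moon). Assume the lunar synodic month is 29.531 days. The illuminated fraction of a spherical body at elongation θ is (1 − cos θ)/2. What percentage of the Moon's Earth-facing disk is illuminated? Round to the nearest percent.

43%

Elongation θ = 360° × 6.7/29.531 ≈ 81.7°.
Illuminated fraction = (1 − cos 81.7°)/2 = (1 − 0.145)/2 ≈ 0.428, so 43%.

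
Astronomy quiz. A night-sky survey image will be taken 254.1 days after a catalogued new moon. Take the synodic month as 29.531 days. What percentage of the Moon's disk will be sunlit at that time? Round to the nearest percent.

254.1 d spans 8 complete synodic months (8 × 29.531 = 236.25 d) plus 17.85 d.
Elongation θ = 360° × 17.85/29.531 ≈ 217.6°.
cos 217.6° = (-0.792), so f = (1 − (-0.792))/2 = 0.896, so 90%.

90%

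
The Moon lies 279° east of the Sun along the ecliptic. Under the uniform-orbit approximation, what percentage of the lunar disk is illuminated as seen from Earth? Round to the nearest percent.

42%

f = (1 − cos 279°)/2 = (1 − 0.156)/2 ≈ 0.422, i.e. 42%.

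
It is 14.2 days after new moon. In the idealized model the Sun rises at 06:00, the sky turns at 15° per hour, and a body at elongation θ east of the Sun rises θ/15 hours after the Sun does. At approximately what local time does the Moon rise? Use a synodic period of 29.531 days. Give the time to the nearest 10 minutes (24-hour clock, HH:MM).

17:30

The Moon has covered 14.2/29.531 of its cycle, so θ ≈ 360° × 14.2/29.531 = 173.1°.
The Moon trails the Sun by θ/15 = 173.1/15 ≈ 11.54 hours.
06:00 + 11.540 h ≈ 17:32 → 17:30 to the nearest ten minutes.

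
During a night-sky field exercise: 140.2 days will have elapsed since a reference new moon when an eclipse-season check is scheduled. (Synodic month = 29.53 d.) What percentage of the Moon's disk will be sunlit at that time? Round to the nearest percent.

Reduce mod P: 140.2 − 4×29.53 = 22.08 d into the current lunation.
Elongation θ = 360° × 22.08/29.53 ≈ 269.2°.
With cos θ = (-0.014), the lit fraction is (1 − (-0.014))/2 ≈ 0.507, so 51%.

51%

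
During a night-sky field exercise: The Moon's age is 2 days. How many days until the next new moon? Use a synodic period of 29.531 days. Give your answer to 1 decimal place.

The next new moon completes the synodic month: 29.531 − 2 = 27.531 days.

27.5 days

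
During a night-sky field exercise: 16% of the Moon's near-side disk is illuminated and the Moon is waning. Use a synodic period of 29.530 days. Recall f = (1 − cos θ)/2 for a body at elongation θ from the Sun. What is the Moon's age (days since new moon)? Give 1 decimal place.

From f = (1 − cos θ)/2: cos θ = 1 − 2×0.16 = 0.680; arccos → 47.2°.
Since the Moon is past full (waning), take the reflex angle: θ = 360° − 47.2° = 312.8°.
That fraction of the synodic month is 312.8/360 × 29.530 d ≈ 25.66 d.

25.7 days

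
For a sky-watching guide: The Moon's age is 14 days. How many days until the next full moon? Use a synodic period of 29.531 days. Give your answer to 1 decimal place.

0.8 days

Full moon is 0.5 of the way through the cycle: age 0.5 × 29.531 = 14.765 d.
That is 14.765 − 14 = 0.765 days ahead.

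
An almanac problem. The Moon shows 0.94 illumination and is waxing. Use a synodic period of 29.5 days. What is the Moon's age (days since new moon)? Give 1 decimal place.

From f = (1 − cos θ)/2: cos θ = 1 − 2×0.94 = -0.880; arccos → 151.6°.
Before full moon the principal value applies: θ = 151.6°.
At 360°/29.5 d per day, 151.6° corresponds to 12.43 days.

12.4 days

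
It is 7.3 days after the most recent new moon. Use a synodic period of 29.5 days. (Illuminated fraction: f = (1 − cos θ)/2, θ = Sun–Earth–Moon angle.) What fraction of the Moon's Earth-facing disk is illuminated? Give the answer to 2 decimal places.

0.49

The Moon has covered 7.3/29.5 of its cycle, so θ ≈ 360° × 7.3/29.5 = 89.1°.
cos 89.1° = 0.016, so f = (1 − 0.016)/2 = 0.492.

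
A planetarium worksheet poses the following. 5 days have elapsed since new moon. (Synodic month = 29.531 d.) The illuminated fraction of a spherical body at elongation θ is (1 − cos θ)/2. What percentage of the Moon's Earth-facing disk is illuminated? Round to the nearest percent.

Elongation θ = 360° × 5/29.531 ≈ 61.0°.
Illuminated fraction = (1 − cos 61.0°)/2 = (1 − 0.486)/2 ≈ 0.257, so 26%.

26%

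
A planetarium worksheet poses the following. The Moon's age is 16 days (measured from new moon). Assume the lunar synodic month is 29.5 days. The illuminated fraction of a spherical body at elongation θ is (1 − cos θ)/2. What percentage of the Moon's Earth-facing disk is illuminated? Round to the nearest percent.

Phase angle: θ = 360°·(16 d)/(29.5 d) = 195.3°.
cos 195.3° = (-0.965), so f = (1 − (-0.965))/2 = 0.982, so 98%.

98%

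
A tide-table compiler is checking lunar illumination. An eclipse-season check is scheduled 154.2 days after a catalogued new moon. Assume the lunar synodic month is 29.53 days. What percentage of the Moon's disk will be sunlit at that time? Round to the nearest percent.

154.2 d spans 5 complete synodic months (5 × 29.53 = 147.65 d) plus 6.55 d.
The Moon has covered 6.55/29.53 of its cycle, so θ ≈ 360° × 6.55/29.53 = 79.9°.
cos 79.9° = 0.176, so f = (1 − 0.176)/2 = 0.412, so 41%.

41%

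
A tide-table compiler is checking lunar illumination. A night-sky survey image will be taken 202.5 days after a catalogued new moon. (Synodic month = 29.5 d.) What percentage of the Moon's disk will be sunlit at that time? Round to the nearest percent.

202.5 d spans 6 complete synodic months (6 × 29.5 = 177.00 d) plus 25.50 d.
The Moon has covered 25.50/29.5 of its cycle, so θ ≈ 360° × 25.50/29.5 = 311.2°.
With cos θ = 0.659, the lit fraction is (1 − 0.659)/2 ≈ 0.171, so 17%.

17%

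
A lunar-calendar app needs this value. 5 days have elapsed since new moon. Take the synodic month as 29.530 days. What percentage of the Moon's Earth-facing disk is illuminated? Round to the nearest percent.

26%

Phase angle: θ = 360°·(5 d)/(29.530 d) = 61.0°.
Illuminated fraction = (1 − cos 61.0°)/2 = (1 − 0.485)/2 ≈ 0.257, so 26%.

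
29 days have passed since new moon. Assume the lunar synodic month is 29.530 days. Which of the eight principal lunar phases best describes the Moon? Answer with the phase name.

new moon

θ ≈ 360° × 29/29.530 = 354°, which falls in the new moon sector.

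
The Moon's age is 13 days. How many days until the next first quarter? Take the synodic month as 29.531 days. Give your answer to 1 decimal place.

First quarter occurs at elongation 90°, i.e. at age 29.531 × 90/360 = 7.383 d.
This lunation's first quarter (7.383 d) has passed, so add one period: 36.914 − 13 = 23.914 days.

23.9 days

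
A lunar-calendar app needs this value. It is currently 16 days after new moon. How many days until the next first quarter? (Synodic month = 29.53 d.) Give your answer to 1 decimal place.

20.9 days

First quarter is 0.25 of the way through the cycle: age 0.25 × 29.53 = 7.383 d.
This lunation's first quarter (7.383 d) has passed, so add one period: 36.913 − 16 = 20.913 days.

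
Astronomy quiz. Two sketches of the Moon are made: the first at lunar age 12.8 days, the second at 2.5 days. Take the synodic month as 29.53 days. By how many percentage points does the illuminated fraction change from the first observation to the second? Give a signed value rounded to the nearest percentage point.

-89 pp

First observation: θ = 360°·12.8/29.53 = 156.0°, so f = 0.957.
Second observation: θ = 30.5°, f = 0.069.
Δf = 0.069 − 0.957 = -0.888, i.e. -89 pp.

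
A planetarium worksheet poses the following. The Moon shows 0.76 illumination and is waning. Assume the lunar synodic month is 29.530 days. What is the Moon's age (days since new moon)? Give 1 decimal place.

19.6 days

From f = (1 − cos θ)/2: cos θ = 1 − 2×0.76 = -0.520; arccos → 121.3°.
Since the Moon is past full (waning), take the reflex angle: θ = 360° − 121.3° = 238.7°.
At 360°/29.530 d per day, 238.7° corresponds to 19.58 days.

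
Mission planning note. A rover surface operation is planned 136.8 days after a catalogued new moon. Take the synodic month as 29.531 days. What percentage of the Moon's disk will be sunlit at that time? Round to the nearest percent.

84%

Reduce mod P: 136.8 − 4×29.531 = 18.68 d into the current lunation.
Elongation θ = 360° × 18.68/29.531 ≈ 227.7°.
With cos θ = (-0.673), the lit fraction is (1 − (-0.673))/2 ≈ 0.837, so 84%.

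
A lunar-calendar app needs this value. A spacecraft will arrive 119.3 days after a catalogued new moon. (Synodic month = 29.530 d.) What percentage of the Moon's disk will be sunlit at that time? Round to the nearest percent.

119.3/29.530 = 4.040 lunations, so 4 complete cycles and 1.18 d into the next.
The Moon has covered 1.18/29.530 of its cycle, so θ ≈ 360° × 1.18/29.530 = 14.4°.
cos 14.4° = 0.969, so f = (1 − 0.969)/2 = 0.016, so 2%.

2%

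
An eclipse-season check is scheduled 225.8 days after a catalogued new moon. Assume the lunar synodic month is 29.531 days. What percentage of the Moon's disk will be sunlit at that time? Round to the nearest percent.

80%

Reduce mod P: 225.8 − 7×29.531 = 19.08 d into the current lunation.
The Moon has covered 19.08/29.531 of its cycle, so θ ≈ 360° × 19.08/29.531 = 232.6°.
cos 232.6° = (-0.607), so f = (1 − (-0.607))/2 = 0.803, so 80%.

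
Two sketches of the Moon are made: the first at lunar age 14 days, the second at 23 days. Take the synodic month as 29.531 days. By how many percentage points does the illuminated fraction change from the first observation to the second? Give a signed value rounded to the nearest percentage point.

First observation: θ = 360°·14/29.531 = 170.7°, so f = 0.993.
Second observation: θ = 280.4°, f = 0.410.
Δf = 0.410 − 0.993 = -0.583, i.e. -58 pp.

-58 percentage points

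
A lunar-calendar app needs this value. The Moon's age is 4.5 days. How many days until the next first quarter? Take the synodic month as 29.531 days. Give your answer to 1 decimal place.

First quarter is 0.25 of the way through the cycle: age 0.25 × 29.531 = 7.383 d.
So 2.883 days remain (7.383 − 4.5).

2.9 days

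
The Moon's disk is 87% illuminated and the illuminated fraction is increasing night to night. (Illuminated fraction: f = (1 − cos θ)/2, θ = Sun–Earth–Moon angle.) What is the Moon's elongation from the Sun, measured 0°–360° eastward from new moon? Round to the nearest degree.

cos θ = 1 − 2f = -0.740, giving a principal value of 137.7°.
Waxing ⇒ before full, so θ = 137.7°.

138°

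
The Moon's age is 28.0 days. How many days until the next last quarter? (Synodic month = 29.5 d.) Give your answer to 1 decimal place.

Last quarter is 0.75 of the way through the cycle: age 0.75 × 29.5 = 22.125 d.
Already past this cycle's last quarter; the next is at 22.125 + 29.5 = 51.625 d, so 51.625 − 28.0 = 23.625 days.

23.6 days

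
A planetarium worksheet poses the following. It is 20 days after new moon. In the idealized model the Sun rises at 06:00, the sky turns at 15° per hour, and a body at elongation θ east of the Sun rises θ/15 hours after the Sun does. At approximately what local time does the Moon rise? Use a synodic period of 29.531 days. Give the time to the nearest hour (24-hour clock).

22:00

Elongation θ = 360° × 20/29.531 ≈ 243.8°.
At 15° of sky rotation per hour, 243.8° corresponds to a 16.25 h lag.
06:00 + 16.25 h ≈ 22:15 → 22:00 to the nearest hour.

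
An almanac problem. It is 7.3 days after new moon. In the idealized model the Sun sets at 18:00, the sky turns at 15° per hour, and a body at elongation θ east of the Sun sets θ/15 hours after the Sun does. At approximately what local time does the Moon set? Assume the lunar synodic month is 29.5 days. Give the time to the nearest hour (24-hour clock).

The Moon has covered 7.3/29.5 of its cycle, so θ ≈ 360° × 7.3/29.5 = 89.1°.
Delay after the Sun = 89.1° / (15°/h) ≈ 5.94 h.
18:00 + 5.94 h ≈ 23:56 → 00:00 to the nearest hour.

00:00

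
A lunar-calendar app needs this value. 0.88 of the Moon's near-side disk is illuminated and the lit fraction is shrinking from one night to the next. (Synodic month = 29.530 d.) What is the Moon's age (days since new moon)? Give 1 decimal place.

Invert f = (1 − cos θ)/2 to get cos θ = 1 − 2(0.88) = -0.760, hence θ₀ = arccos -0.760 = 139.5°.
Since the Moon is past full (waning), take the reflex angle: θ = 360° − 139.5° = 220.5°.
Age = 29.530 × 220.5°/360° ≈ 18.09 days.

18.1 days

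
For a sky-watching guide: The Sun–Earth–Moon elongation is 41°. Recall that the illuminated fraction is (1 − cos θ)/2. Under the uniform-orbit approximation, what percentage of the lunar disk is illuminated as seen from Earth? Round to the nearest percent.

12%

cos 41° = 0.755, so f = (1 − 0.755)/2 = 0.123, i.e. 12%.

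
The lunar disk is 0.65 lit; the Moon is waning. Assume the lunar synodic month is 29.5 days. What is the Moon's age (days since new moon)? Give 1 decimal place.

20.7 days

cos θ = 1 − 2f = -0.300, giving a principal value of 107.5°.
A waning Moon lies in 180°–360°, so θ = 360° − 107.5° = 252.5°.
At 360°/29.5 d per day, 252.5° corresponds to 20.69 days.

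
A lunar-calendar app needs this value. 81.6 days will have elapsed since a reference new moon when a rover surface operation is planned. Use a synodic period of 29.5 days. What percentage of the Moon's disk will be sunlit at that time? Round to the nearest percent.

45%

81.6 d spans 2 complete synodic months (2 × 29.5 = 59.00 d) plus 22.60 d.
Phase angle: θ = 360°·(22.60 d)/(29.5 d) = 275.8°.
With cos θ = 0.101, the lit fraction is (1 − 0.101)/2 ≈ 0.450, so 45%.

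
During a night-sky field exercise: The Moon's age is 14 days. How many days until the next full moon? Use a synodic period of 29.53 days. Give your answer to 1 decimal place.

Full moon is 0.5 of the way through the cycle: age 0.5 × 29.53 = 14.765 d.
So 0.765 days remain (14.765 − 14).

0.8 days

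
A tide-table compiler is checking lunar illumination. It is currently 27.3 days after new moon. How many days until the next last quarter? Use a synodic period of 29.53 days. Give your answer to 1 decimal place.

Last quarter occurs at elongation 270°, i.e. at age 29.53 × 270/360 = 22.148 d.
Already past this cycle's last quarter; the next is at 22.148 + 29.53 = 51.678 d, so 51.678 − 27.3 = 24.378 days.

24.4 days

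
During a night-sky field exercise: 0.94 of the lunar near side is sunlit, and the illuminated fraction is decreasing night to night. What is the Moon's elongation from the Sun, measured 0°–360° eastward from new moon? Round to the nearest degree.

From f = (1 − cos θ)/2: cos θ = 1 − 2×0.94 = -0.880; arccos → 151.6°.
Since the Moon is past full (waning), take the reflex angle: θ = 360° − 151.6° = 208.4°.

208°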